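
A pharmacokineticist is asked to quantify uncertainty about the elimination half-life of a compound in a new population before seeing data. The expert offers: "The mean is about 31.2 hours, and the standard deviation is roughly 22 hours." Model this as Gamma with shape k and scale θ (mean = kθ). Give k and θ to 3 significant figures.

For Gamma(k, scale θ): mean = kθ, variance = kθ², so CV = 1/√k.
CV = SD/mean = 22/31.2 = 0.7051, hence k = 1/CV² = 2.01.
Then θ = mean/k = 31.2/2.01 = 15.5.

k ≈ 2.01, θ ≈ 15.5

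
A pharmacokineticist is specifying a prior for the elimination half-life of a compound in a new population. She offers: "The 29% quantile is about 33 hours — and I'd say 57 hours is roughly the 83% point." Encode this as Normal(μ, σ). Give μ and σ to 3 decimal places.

The p-quantile of Normal(μ,σ) is μ + z_p·σ, with z_{0.29} = -0.5534 and z_{0.83} = 0.9542.
Eliminate σ: μ = (z₂·x₁ − z₁·x₂)/(z₂ − z₁) = (0.9542·33 − (-0.5534)·57)/1.508 = 41.810.
Then σ = (x₂ − x₁)/(z₂ − z₁) = (57 − 33)/1.508 = 15.920.

μ = 41.810, σ = 15.920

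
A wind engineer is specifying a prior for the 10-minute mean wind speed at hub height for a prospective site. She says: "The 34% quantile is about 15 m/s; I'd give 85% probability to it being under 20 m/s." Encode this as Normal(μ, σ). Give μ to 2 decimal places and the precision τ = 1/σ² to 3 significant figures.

The p-quantile of Normal(μ,σ) is μ + z_p·σ, with z_{0.34} = -0.4125 and z_{0.85} = 1.036.
Eliminate σ: μ = (z₂·x₁ − z₁·x₂)/(z₂ − z₁) = (1.036·15 − (-0.4125)·20)/1.449 = 16.42.
Then σ = (x₂ − x₁)/(z₂ − z₁) = (20 − 15)/1.449 = 3.45.
Precision τ = 1/σ² = 1/3.451² = 0.084.

μ = 16.42, τ = 0.084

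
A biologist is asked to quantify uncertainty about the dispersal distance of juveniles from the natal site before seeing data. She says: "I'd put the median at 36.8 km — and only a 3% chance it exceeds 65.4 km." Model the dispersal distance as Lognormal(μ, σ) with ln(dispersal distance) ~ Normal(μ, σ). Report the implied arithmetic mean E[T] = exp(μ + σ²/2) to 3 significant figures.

If T ~ Lognormal(μ,σ) then ln T ~ Normal(μ,σ), so the p-quantile of ln T is μ + z_p·σ.
ln(36.8) = 3.605 and ln(65.4) = 4.181; z_{0.5} = 0, z_{0.97} = 1.881.
σ = (4.181 − 3.605)/(1.881 − (0)) = 0.306.
μ = 3.605 − (0)·0.306 = 3.605.
E[T] = exp(μ + σ²/2) = exp(3.605 + 0.0467) = 38.6 km.

E[T] ≈ 38.6 km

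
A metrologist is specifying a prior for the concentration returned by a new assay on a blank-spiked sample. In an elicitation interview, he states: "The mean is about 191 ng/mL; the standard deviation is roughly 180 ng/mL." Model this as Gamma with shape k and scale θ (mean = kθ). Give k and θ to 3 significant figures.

k ≈ 1.13, θ ≈ 170

For Gamma(k, scale θ): mean = kθ, variance = kθ², so CV = 1/√k.
CV = SD/mean = 180/191 = 0.9424, hence k = 1/CV² = 1.13.
Then θ = mean/k = 191/1.13 = 170.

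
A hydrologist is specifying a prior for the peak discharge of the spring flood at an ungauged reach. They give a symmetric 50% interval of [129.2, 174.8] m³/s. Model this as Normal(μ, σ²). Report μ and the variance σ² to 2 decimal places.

A symmetric 50% interval runs μ ± z·σ with z = 0.6745.
Half-width = 22.8, so σ = 22.8/0.6745 = 33.803 and σ² = 1142.67.
μ is the interval midpoint, 152.00.

μ = 152.00, σ² = 1142.67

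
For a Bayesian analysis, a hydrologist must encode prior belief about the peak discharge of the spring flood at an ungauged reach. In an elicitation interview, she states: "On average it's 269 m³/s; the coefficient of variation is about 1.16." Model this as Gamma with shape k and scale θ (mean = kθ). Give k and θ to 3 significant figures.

k ≈ 0.743, θ ≈ 362

For Gamma(k, scale θ): mean = kθ, variance = kθ², so CV = 1/√k.
CV = 1.16, hence k = 1/CV² = 0.743.
Then θ = mean/k = 269/0.743 = 362.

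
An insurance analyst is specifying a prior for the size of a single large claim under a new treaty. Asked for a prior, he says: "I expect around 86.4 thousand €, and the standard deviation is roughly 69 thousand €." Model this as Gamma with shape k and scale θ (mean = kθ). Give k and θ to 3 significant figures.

k ≈ 1.57, θ ≈ 55.1

For Gamma(k, scale θ): mean = kθ, variance = kθ², so CV = 1/√k.
CV = SD/mean = 69/86.4 = 0.7986, hence k = 1/CV² = 1.57.
Then θ = mean/k = 86.4/1.57 = 55.1.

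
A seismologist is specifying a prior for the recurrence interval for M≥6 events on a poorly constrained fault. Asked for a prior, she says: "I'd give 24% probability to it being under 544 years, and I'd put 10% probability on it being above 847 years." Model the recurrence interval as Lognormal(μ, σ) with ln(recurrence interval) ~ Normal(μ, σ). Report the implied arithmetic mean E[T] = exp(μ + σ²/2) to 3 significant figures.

E[T] ≈ 653 years

If T ~ Lognormal(μ,σ) then ln T ~ Normal(μ,σ), so the p-quantile of ln T is μ + z_p·σ.
ln(544) = 6.299 and ln(847) = 6.742; z_{0.24} = -0.7063, z_{0.9} = 1.282.
σ = (6.742 − 6.299)/(1.282 − (-0.7063)) = 0.223.
μ = 6.299 − (-0.7063)·0.223 = 6.456.
E[T] = exp(μ + σ²/2) = exp(6.456 + 0.0248) = 653 years.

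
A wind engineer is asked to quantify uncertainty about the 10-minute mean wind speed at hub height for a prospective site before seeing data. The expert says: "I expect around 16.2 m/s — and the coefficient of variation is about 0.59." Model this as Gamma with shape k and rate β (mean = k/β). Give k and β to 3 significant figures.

For Gamma(k, rate β): mean = k/β, variance = k/β², so CV = 1/√k.
CV = 0.59, hence k = 1/CV² = 2.87.
Then β = k/mean = 2.87/16.2 = 0.177.

k ≈ 2.87, β ≈ 0.177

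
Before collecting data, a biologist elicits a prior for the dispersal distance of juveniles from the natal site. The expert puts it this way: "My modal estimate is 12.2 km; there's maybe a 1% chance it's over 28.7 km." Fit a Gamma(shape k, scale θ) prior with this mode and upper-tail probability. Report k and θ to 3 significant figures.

Gamma(k,θ) with k>1 has mode (k−1)θ, so θ = 12.2/(k−1).
Need P(X < 28.7) = 0.99 with θ tied to k this way. Start at k = 2, θ = 12.2: P(X<28.7) ≈ 0.681.
Too low — raise k to concentrate. Iterating converges to k ≈ 7.5.
Then θ = 12.2/(7.5−1) ≈ 1.88.

k ≈ 7.5, θ ≈ 1.88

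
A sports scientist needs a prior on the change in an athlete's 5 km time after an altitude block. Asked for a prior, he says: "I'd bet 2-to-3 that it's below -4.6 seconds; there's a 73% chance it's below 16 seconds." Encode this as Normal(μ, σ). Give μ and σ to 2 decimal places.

μ = 1.43, σ = 23.78

The p-quantile of Normal(μ,σ) is μ + z_p·σ, with z_{0.4} = -0.2533 and z_{0.73} = 0.6128.
Eliminate σ: μ = (z₂·x₁ − z₁·x₂)/(z₂ − z₁) = (0.6128·-4.6 − (-0.2533)·16)/0.8662 = 1.43.
Then σ = (x₂ − x₁)/(z₂ − z₁) = (16 − -4.6)/0.8662 = 23.78.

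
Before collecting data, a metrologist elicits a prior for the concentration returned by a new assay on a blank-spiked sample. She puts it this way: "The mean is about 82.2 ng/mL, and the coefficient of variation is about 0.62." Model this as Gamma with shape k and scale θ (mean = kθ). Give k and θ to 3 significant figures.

k ≈ 2.6, θ ≈ 31.6

For Gamma(k, scale θ): mean = kθ, variance = kθ², so CV = 1/√k.
CV = 0.62, hence k = 1/CV² = 2.6.
Then θ = mean/k = 82.2/2.6 = 31.6.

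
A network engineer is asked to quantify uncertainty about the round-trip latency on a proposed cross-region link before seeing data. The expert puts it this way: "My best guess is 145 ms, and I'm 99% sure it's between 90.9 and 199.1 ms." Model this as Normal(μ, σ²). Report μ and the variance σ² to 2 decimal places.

A symmetric 99% interval runs μ ± z·σ with z = 2.576.
Half-width = 54.1, so σ = 54.1/2.576 = 21.003 and σ² = 441.12.
μ is the stated best guess, 145.00.

μ = 145.00, σ² = 441.12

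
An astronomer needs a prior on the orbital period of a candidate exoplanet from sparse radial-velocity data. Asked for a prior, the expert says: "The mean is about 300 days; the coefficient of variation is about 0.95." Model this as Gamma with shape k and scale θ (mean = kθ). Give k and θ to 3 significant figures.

k ≈ 1.11, θ ≈ 271

For Gamma(k, scale θ): mean = kθ, variance = kθ², so CV = 1/√k.
CV = 0.95, hence k = 1/CV² = 1.11.
Then θ = mean/k = 300/1.11 = 271.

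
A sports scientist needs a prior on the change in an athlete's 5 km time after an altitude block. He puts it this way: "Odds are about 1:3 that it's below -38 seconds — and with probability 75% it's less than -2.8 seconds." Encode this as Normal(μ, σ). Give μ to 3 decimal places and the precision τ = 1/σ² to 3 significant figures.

The p-quantile of Normal(μ,σ) is μ + z_p·σ, with z_{0.25} = -0.6745 and z_{0.75} = 0.6745.
Eliminate σ: μ = (z₂·x₁ − z₁·x₂)/(z₂ − z₁) = (0.6745·-38 − (-0.6745)·-2.8)/1.349 = -20.400.
Then σ = (x₂ − x₁)/(z₂ − z₁) = (-2.8 − -38)/1.349 = 26.094.
Precision τ = 1/σ² = 1/26.09² = 0.00147.

μ = -20.400, τ = 0.00147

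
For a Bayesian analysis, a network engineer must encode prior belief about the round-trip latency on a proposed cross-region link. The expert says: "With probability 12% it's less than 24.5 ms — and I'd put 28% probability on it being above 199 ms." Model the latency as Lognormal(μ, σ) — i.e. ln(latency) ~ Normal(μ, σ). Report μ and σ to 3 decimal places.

If T ~ Lognormal(μ,σ) then ln T ~ Normal(μ,σ), so the p-quantile of ln T is μ + z_p·σ.
ln(24.5) = 3.199 and ln(199) = 5.293; z_{0.12} = -1.175, z_{0.72} = 0.5828.
σ = (5.293 − 3.199)/(0.5828 − (-1.175)) = 1.192.
μ = 3.199 − (-1.175)·1.192 = 4.599.

μ ≈ 4.599, σ ≈ 1.192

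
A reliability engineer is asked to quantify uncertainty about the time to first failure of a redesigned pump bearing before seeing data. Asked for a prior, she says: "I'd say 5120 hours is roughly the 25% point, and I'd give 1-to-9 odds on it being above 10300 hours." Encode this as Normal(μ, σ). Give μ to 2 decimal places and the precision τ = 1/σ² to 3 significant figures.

For Normal(μ,σ), the p-quantile is μ + z_p·σ. Here z_{0.25} = -0.6745, z_{0.9} = 1.282.
So 5120 = μ − 0.6745σ and 10300 = μ + 1.282σ.
Subtracting: σ = (10300 − 5120)/(1.282 − (-0.6745)) = 2648.21.
Then μ = 5120 − (-0.6745)·2648.21 = 6906.19.
Precision τ = 1/σ² = 1/2648² = 1.43e-07.

μ = 6906.19, τ = 1.43e-07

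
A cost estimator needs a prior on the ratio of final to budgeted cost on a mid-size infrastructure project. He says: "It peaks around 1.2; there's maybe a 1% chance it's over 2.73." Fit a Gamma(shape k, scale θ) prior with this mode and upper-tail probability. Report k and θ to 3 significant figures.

k ≈ 8.09, θ ≈ 0.169

Gamma(k,θ) with k>1 has mode (k−1)θ, so θ = 1.2/(k−1).
Need P(X < 2.73) = 0.99 with θ tied to k this way. Start at k = 2, θ = 1.2: P(X<2.73) ≈ 0.663.
Too low — raise k to concentrate. Iterating converges to k ≈ 8.09.
Then θ = 1.2/(8.09−1) ≈ 0.169.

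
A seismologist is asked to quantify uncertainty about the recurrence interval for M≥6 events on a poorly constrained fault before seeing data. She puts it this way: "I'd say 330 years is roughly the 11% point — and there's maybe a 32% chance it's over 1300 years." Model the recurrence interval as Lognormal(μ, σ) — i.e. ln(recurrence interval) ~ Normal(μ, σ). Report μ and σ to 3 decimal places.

μ ≈ 6.792, σ ≈ 0.809

If T ~ Lognormal(μ,σ) then ln T ~ Normal(μ,σ), so the p-quantile of ln T is μ + z_p·σ.
ln(330) = 5.799 and ln(1300) = 7.17; z_{0.11} = -1.227, z_{0.68} = 0.4677.
σ = (7.17 − 5.799)/(0.4677 − (-1.227)) = 0.809.
μ = 5.799 − (-1.227)·0.809 = 6.792.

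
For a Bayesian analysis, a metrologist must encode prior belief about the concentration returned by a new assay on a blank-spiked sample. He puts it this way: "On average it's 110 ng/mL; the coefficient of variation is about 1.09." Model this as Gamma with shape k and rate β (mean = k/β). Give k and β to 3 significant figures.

For Gamma(k, rate β): mean = k/β, variance = k/β², so CV = 1/√k.
CV = 1.09, hence k = 1/CV² = 0.842.
Then β = k/mean = 0.842/110 = 0.00765.

k ≈ 0.842, β ≈ 0.00765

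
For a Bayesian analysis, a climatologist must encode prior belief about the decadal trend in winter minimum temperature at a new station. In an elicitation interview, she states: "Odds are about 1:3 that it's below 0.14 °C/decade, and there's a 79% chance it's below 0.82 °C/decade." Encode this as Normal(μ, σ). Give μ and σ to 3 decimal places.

μ = 0.450, σ = 0.459

For Normal(μ,σ), the p-quantile is μ + z_p·σ. Here z_{0.25} = -0.6745, z_{0.79} = 0.8064.
So 0.14 = μ − 0.6745σ and 0.82 = μ + 0.8064σ.
Subtracting: σ = (0.82 − 0.14)/(0.8064 − (-0.6745)) = 0.459.
Then μ = 0.14 − (-0.6745)·0.459 = 0.450.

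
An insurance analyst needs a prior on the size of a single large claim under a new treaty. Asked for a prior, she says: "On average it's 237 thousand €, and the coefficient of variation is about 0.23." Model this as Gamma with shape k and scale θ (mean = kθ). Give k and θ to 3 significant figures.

k ≈ 18.9, θ ≈ 12.5

For Gamma(k, scale θ): mean = kθ, variance = kθ², so CV = 1/√k.
CV = 0.23, hence k = 1/CV² = 18.9.
Then θ = mean/k = 237/18.9 = 12.5.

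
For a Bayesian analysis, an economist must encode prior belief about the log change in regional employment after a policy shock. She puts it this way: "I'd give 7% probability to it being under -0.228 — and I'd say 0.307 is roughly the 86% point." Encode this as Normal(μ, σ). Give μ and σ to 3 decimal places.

μ = 0.081, σ = 0.209

For Normal(μ,σ), the p-quantile is μ + z_p·σ. Here z_{0.07} = -1.476, z_{0.86} = 1.08.
So -0.228 = μ − 1.476σ and 0.307 = μ + 1.08σ.
Subtracting: σ = (0.307 − -0.228)/(1.08 − (-1.476)) = 0.209.
Then μ = -0.228 − (-1.476)·0.209 = 0.081.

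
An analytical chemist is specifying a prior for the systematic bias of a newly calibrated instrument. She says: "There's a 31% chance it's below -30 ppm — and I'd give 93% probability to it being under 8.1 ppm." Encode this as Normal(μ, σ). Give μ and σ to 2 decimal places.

For Normal(μ,σ), the p-quantile is μ + z_p·σ. Here z_{0.31} = -0.4959, z_{0.93} = 1.476.
So -30 = μ − 0.4959σ and 8.1 = μ + 1.476σ.
Subtracting: σ = (8.1 − -30)/(1.476 − (-0.4959)) = 19.32.
Then μ = -30 − (-0.4959)·19.32 = -20.42.

μ = -20.42, σ = 19.32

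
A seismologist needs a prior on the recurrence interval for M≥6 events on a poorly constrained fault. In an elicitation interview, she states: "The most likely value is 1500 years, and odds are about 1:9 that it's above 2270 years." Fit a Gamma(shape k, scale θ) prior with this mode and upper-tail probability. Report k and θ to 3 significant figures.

k ≈ 11.9, θ ≈ 138

Gamma(k,θ) with k>1 has mode (k−1)θ, so θ = 1500/(k−1).
Need P(X < 2270) = 0.9 with θ tied to k this way. Start at k = 2, θ = 1500: P(X<2270) ≈ 0.447.
Too low — raise k to concentrate. Iterating converges to k ≈ 11.9.
Then θ = 1500/(11.9−1) ≈ 138.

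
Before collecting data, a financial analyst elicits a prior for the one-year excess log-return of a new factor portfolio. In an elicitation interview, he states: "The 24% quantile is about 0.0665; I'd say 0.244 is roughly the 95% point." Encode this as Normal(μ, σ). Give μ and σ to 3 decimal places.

The p-quantile of Normal(μ,σ) is μ + z_p·σ, with z_{0.24} = -0.7063 and z_{0.95} = 1.645.
Eliminate σ: μ = (z₂·x₁ − z₁·x₂)/(z₂ − z₁) = (1.645·0.0665 − (-0.7063)·0.244)/2.351 = 0.120.
Then σ = (x₂ − x₁)/(z₂ − z₁) = (0.244 − 0.0665)/2.351 = 0.075.

μ = 0.120, σ = 0.075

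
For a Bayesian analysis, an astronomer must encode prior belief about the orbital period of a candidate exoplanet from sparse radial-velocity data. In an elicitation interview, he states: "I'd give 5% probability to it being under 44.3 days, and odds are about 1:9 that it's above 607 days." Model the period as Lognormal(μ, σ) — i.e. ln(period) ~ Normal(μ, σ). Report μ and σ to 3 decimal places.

μ ≈ 5.262, σ ≈ 0.894

If T ~ Lognormal(μ,σ) then ln T ~ Normal(μ,σ), so the p-quantile of ln T is μ + z_p·σ.
ln(44.3) = 3.791 and ln(607) = 6.409; z_{0.05} = -1.645, z_{0.9} = 1.282.
σ = (6.409 − 3.791)/(1.282 − (-1.645)) = 0.894.
μ = 3.791 − (-1.645)·0.894 = 5.262.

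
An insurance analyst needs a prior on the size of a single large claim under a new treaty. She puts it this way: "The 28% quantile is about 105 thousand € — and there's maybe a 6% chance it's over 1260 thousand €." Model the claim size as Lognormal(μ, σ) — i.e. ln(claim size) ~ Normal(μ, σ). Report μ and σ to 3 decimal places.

If T ~ Lognormal(μ,σ) then ln T ~ Normal(μ,σ), so the p-quantile of ln T is μ + z_p·σ.
ln(105) = 4.654 and ln(1260) = 7.139; z_{0.28} = -0.5828, z_{0.94} = 1.555.
σ = (7.139 − 4.654)/(1.555 − (-0.5828)) = 1.162.
μ = 4.654 − (-0.5828)·1.162 = 5.331.

μ ≈ 5.331, σ ≈ 1.162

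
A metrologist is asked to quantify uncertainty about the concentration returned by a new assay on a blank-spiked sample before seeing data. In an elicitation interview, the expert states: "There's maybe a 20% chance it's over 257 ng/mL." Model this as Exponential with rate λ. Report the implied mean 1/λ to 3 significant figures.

mean ≈ 160 ng/mL

P(T > 257.0) = e^(−λ·257.0) = 0.2, so λ = −ln(0.2)/257.0 = 0.00626.
Mean = 1/λ = 160 ng/mL.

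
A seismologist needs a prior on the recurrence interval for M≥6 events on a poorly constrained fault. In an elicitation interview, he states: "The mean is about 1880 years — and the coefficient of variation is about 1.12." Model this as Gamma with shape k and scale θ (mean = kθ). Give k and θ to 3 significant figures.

For Gamma(k, scale θ): mean = kθ, variance = kθ², so CV = 1/√k.
CV = 1.12, hence k = 1/CV² = 0.797.
Then θ = mean/k = 1880/0.797 = 2360.

k ≈ 0.797, θ ≈ 2360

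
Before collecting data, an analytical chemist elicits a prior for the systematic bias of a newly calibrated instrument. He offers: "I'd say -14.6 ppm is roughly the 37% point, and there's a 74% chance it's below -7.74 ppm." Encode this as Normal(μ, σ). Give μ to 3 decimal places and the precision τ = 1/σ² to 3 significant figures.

The p-quantile of Normal(μ,σ) is μ + z_p·σ, with z_{0.37} = -0.3319 and z_{0.74} = 0.6433.
Eliminate σ: μ = (z₂·x₁ − z₁·x₂)/(z₂ − z₁) = (0.6433·-14.6 − (-0.3319)·-7.74)/0.9752 = -12.266.
Then σ = (x₂ − x₁)/(z₂ − z₁) = (-7.74 − -14.6)/0.9752 = 7.034.
Precision τ = 1/σ² = 1/7.034² = 0.0202.

μ = -12.266, τ = 0.0202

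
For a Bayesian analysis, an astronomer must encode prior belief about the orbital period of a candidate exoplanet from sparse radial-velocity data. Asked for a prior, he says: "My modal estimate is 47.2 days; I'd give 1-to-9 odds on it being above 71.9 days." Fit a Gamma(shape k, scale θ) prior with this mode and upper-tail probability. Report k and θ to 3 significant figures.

Gamma(k,θ) with k>1 has mode (k−1)θ, so θ = 47.2/(k−1).
Need P(X < 71.9) = 0.9 with θ tied to k this way. Start at k = 2, θ = 47.2: P(X<71.9) ≈ 0.450.
Too low — raise k to concentrate. Iterating converges to k ≈ 11.5.
Then θ = 47.2/(11.5−1) ≈ 4.48.

k ≈ 11.5, θ ≈ 4.48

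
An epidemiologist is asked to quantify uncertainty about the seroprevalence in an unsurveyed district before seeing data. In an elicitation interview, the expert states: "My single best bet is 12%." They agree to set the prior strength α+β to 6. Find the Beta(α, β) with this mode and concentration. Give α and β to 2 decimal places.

α = 1.48, β = 4.52

For α,β > 1 the Beta mode is (α−1)/(α+β−2). With α+β = 6, the mode is (α−1)/4.
Set (α−1)/4 = 0.12 → α = 1 + 0.12·4 = 1.48.
β = 6 − α = 4.52.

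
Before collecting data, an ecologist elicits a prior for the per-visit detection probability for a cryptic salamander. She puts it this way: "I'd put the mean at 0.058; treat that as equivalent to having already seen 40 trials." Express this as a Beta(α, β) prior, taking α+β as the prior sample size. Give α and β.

Under the effective-sample-size interpretation, Beta(α, β) has prior mean α/(α+β) and prior sample size α+β.
So α+β = 40 and α/(α+β) = 0.058, giving α = 0.058·40 = 2.32 and β = 40 − 2.32 = 37.68.

α = 2.32, β = 37.68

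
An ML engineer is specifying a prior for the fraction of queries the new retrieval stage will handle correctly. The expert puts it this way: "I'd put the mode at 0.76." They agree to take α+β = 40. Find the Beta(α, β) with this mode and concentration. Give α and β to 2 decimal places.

For α,β > 1 the Beta mode is (α−1)/(α+β−2). With α+β = 40, the mode is (α−1)/38.
Set (α−1)/38 = 0.76 → α = 1 + 0.76·38 = 29.88.
β = 40 − α = 10.12.

α = 29.88, β = 10.12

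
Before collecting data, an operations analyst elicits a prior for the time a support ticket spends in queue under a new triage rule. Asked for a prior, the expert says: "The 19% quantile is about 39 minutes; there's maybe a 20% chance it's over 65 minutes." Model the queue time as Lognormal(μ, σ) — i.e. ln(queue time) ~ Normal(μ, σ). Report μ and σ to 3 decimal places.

If T ~ Lognormal(μ,σ) then ln T ~ Normal(μ,σ), so the p-quantile of ln T is μ + z_p·σ.
ln(39) = 3.664 and ln(65) = 4.174; z_{0.19} = -0.8779, z_{0.8} = 0.8416.
σ = (4.174 − 3.664)/(0.8416 − (-0.8779)) = 0.297.
μ = 3.664 − (-0.8779)·0.297 = 3.924.

μ ≈ 3.924, σ ≈ 0.297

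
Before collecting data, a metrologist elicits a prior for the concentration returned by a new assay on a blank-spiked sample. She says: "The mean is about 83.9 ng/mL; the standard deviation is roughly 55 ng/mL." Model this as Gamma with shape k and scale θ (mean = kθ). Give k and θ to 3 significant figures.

For Gamma(k, scale θ): mean = kθ, variance = kθ², so CV = 1/√k.
CV = SD/mean = 55/83.9 = 0.6555, hence k = 1/CV² = 2.33.
Then θ = mean/k = 83.9/2.33 = 36.1.

k ≈ 2.33, θ ≈ 36.1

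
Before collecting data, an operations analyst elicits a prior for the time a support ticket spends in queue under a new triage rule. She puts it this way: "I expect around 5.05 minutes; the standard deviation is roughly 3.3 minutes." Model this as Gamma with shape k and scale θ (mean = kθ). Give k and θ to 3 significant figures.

For Gamma(k, scale θ): mean = kθ, variance = kθ², so CV = 1/√k.
CV = SD/mean = 3.3/5.05 = 0.6535, hence k = 1/CV² = 2.34.
Then θ = mean/k = 5.05/2.34 = 2.16.

k ≈ 2.34, θ ≈ 2.16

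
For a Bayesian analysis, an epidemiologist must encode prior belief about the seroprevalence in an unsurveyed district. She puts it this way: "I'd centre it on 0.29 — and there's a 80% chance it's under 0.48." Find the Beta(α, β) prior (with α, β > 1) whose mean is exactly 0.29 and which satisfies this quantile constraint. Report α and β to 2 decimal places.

With mean 0.29 fixed, write α = 0.29s, β = 0.71s where s = α+β.
Need P(θ < 0.48) = 0.8 under Beta(0.29s, 0.71s). Normal approximation: (q−m)/√(m(1−m)/s) ≈ z_{0.8} = 0.842, so s ≈ 0.29·0.71·(0.842)²/(0.48−0.29)² = 4.0.
At s = 4.0: P(θ<0.48) ≈ 0.812. Adjusting to match 0.8 gives s ≈ 3.52.
So α = 0.29·3.52 ≈ 1.02, β = 0.71·3.52 ≈ 2.50.

α ≈ 1.02, β ≈ 2.50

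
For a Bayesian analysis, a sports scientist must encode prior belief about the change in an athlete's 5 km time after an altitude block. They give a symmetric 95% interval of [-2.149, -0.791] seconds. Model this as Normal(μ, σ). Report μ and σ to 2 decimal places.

A symmetric 95% interval runs μ ± z·σ with z = 1.96.
Half-width = 0.679, so σ = 0.679/1.96 = 0.35.
μ is the interval midpoint, -1.47.

μ = -1.47, σ = 0.35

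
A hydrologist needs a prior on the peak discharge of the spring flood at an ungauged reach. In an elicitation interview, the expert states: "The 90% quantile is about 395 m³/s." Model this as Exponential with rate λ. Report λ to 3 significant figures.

λ ≈ 0.00583

P(T < 395.0) = 1 − e^(−λ·395.0) = 0.9, so λ = −ln(1−0.9)/395.0 = −ln(0.1)/395.0 = 0.00583.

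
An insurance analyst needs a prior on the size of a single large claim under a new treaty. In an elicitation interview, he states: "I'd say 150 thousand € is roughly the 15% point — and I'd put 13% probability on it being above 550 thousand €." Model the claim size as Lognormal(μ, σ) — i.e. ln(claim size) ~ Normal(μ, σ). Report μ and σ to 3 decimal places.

μ ≈ 5.633, σ ≈ 0.601

If T ~ Lognormal(μ,σ) then ln T ~ Normal(μ,σ), so the p-quantile of ln T is μ + z_p·σ.
ln(150) = 5.011 and ln(550) = 6.31; z_{0.15} = -1.036, z_{0.87} = 1.126.
σ = (6.31 − 5.011)/(1.126 − (-1.036)) = 0.601.
μ = 5.011 − (-1.036)·0.601 = 5.633.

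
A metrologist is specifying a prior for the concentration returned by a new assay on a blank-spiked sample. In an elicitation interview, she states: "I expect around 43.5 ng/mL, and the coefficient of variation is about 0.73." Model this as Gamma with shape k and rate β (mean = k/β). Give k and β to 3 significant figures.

For Gamma(k, rate β): mean = k/β, variance = k/β², so CV = 1/√k.
CV = 0.73, hence k = 1/CV² = 1.88.
Then β = k/mean = 1.88/43.5 = 0.0431.

k ≈ 1.88, β ≈ 0.0431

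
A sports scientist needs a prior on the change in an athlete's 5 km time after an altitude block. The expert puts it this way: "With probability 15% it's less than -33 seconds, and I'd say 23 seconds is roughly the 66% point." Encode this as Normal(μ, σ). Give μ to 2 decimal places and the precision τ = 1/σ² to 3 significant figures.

The p-quantile of Normal(μ,σ) is μ + z_p·σ, with z_{0.15} = -1.036 and z_{0.66} = 0.4125.
Eliminate σ: μ = (z₂·x₁ − z₁·x₂)/(z₂ − z₁) = (0.4125·-33 − (-1.036)·23)/1.449 = 7.06.
Then σ = (x₂ − x₁)/(z₂ − z₁) = (23 − -33)/1.449 = 38.65.
Precision τ = 1/σ² = 1/38.65² = 0.000669.

μ = 7.06, τ = 0.000669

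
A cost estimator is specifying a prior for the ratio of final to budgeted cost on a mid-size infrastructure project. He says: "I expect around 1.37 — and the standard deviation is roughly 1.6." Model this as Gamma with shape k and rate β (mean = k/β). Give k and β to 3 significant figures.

For Gamma(k, rate β): mean = k/β, variance = k/β², so CV = 1/√k.
CV = SD/mean = 1.6/1.37 = 1.168, hence k = 1/CV² = 0.733.
Then β = k/mean = 0.733/1.37 = 0.535.

k ≈ 0.733, β ≈ 0.535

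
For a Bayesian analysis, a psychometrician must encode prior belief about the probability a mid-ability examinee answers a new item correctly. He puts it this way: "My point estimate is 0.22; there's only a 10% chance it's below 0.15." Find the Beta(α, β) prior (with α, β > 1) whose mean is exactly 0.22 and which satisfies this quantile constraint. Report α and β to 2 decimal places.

With mean 0.22 fixed, write α = 0.22s, β = 0.78s where s = α+β.
Need P(θ < 0.15) = 0.1 under Beta(0.22s, 0.78s). Normal approximation: (q−m)/√(m(1−m)/s) ≈ z_{0.1} = -1.28, so s ≈ 0.22·0.78·(-1.28)²/(0.15−0.22)² = 57.5.
At s = 57.5: P(θ<0.15) ≈ 0.090. Adjusting to match 0.1 gives s ≈ 53.00.
So α = 0.22·53.00 ≈ 11.66, β = 0.78·53.00 ≈ 41.34.

α ≈ 11.66, β ≈ 41.34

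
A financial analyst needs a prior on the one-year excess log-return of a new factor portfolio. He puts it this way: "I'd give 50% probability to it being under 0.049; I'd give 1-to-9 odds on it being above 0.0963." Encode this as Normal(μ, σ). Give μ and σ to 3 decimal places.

μ = 0.049, σ = 0.037

For Normal(μ,σ), the p-quantile is μ + z_p·σ. Here z_{0.5} = 0, z_{0.9} = 1.282.
So 0.049 = μ + 0σ and 0.0963 = μ + 1.282σ.
Subtracting: σ = (0.0963 − 0.049)/(1.282 − (0)) = 0.037.
Then μ = 0.049 − (0)·0.037 = 0.049.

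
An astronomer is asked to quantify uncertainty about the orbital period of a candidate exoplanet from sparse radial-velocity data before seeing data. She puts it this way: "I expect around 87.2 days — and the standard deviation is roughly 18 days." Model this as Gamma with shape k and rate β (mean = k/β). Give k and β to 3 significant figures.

k ≈ 23.5, β ≈ 0.269

For Gamma(k, rate β): mean = k/β, variance = k/β², so CV = 1/√k.
CV = SD/mean = 18/87.2 = 0.2064, hence k = 1/CV² = 23.5.
Then β = k/mean = 23.5/87.2 = 0.269.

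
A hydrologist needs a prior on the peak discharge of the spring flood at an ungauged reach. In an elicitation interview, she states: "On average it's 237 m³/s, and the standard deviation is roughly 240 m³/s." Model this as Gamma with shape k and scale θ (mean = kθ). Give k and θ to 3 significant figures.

For Gamma(k, scale θ): mean = kθ, variance = kθ², so CV = 1/√k.
CV = SD/mean = 240/237 = 1.013, hence k = 1/CV² = 0.975.
Then θ = mean/k = 237/0.975 = 243.

k ≈ 0.975, θ ≈ 243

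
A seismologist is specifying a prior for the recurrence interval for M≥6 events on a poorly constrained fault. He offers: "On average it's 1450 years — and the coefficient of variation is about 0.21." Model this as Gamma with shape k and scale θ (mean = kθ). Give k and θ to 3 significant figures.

For Gamma(k, scale θ): mean = kθ, variance = kθ², so CV = 1/√k.
CV = 0.21, hence k = 1/CV² = 22.7.
Then θ = mean/k = 1450/22.7 = 63.9.

k ≈ 22.7, θ ≈ 63.9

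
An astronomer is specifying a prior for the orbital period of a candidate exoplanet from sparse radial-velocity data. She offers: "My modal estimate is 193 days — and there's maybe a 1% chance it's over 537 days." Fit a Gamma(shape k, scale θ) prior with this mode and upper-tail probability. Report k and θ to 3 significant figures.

k ≈ 5.38, θ ≈ 44.1

Gamma(k,θ) with k>1 has mode (k−1)θ, so θ = 193/(k−1).
Need P(X < 537) = 0.99 with θ tied to k this way. Start at k = 2, θ = 193: P(X<537) ≈ 0.766.
Too low — raise k to concentrate. Iterating converges to k ≈ 5.38.
Then θ = 193/(5.38−1) ≈ 44.1.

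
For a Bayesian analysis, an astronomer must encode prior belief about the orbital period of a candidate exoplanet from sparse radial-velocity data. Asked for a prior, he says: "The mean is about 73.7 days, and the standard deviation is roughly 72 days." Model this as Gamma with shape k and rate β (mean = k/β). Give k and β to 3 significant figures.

For Gamma(k, rate β): mean = k/β, variance = k/β², so CV = 1/√k.
CV = SD/mean = 72/73.7 = 0.9769, hence k = 1/CV² = 1.05.
Then β = k/mean = 1.05/73.7 = 0.0142.

k ≈ 1.05, β ≈ 0.0142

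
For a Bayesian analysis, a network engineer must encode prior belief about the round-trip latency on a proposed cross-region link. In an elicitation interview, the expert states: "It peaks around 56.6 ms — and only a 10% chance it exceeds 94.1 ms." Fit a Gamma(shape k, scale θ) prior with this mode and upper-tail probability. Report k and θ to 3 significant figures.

k ≈ 8.31, θ ≈ 7.75

Gamma(k,θ) with k>1 has mode (k−1)θ, so θ = 56.6/(k−1).
Need P(X < 94.1) = 0.9 with θ tied to k this way. Start at k = 2, θ = 56.6: P(X<94.1) ≈ 0.495.
Too low — raise k to concentrate. Iterating converges to k ≈ 8.31.
Then θ = 56.6/(8.31−1) ≈ 7.75.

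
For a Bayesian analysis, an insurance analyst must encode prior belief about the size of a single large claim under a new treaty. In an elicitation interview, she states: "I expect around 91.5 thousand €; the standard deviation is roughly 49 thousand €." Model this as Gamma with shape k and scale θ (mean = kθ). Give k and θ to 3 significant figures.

k ≈ 3.49, θ ≈ 26.2

For Gamma(k, scale θ): mean = kθ, variance = kθ², so CV = 1/√k.
CV = SD/mean = 49/91.5 = 0.5355, hence k = 1/CV² = 3.49.
Then θ = mean/k = 91.5/3.49 = 26.2.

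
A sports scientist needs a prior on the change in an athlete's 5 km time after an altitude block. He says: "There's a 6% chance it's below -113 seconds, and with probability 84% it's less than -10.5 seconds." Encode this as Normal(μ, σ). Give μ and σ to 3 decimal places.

μ = -50.485, σ = 40.208

The p-quantile of Normal(μ,σ) is μ + z_p·σ, with z_{0.06} = -1.555 and z_{0.84} = 0.9945.
Eliminate σ: μ = (z₂·x₁ − z₁·x₂)/(z₂ − z₁) = (0.9945·-113 − (-1.555)·-10.5)/2.549 = -50.485.
Then σ = (x₂ − x₁)/(z₂ − z₁) = (-10.5 − -113)/2.549 = 40.208.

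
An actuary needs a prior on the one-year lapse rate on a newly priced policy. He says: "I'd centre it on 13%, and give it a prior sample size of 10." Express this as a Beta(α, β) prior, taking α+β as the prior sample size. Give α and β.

α = 1.3, β = 8.7

Under the effective-sample-size interpretation, Beta(α, β) has prior mean α/(α+β) and prior sample size α+β.
So α+β = 10 and α/(α+β) = 0.13, giving α = 0.13·10 = 1.3 and β = 10 − 1.3 = 8.7.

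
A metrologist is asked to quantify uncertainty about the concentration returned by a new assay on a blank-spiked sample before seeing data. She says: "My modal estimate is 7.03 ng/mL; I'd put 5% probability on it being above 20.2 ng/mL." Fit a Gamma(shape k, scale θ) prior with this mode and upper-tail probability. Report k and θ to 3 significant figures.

k ≈ 3.39, θ ≈ 2.94

Gamma(k,θ) with k>1 has mode (k−1)θ, so θ = 7.03/(k−1).
Need P(X < 20.2) = 0.95 with θ tied to k this way. Start at k = 2, θ = 7.03: P(X<20.2) ≈ 0.781.
Too low — raise k to concentrate. Iterating converges to k ≈ 3.39.
Then θ = 7.03/(3.39−1) ≈ 2.94.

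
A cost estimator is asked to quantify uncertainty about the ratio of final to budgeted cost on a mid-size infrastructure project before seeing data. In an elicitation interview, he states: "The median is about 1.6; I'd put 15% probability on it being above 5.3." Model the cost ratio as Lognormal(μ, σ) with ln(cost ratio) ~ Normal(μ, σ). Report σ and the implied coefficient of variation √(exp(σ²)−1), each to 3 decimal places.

If T ~ Lognormal(μ,σ) then ln T ~ Normal(μ,σ), so the p-quantile of ln T is μ + z_p·σ.
ln(1.6) = 0.47 and ln(5.3) = 1.668; z_{0.5} = 0, z_{0.85} = 1.036.
σ = (1.668 − 0.47)/(1.036 − (0)) = 1.156.
μ = 0.47 − (0)·1.156 = 0.470.
CV = √(exp(σ²)−1) = √(exp(1.3354)−1) = 1.674.

σ ≈ 1.156, CV ≈ 1.674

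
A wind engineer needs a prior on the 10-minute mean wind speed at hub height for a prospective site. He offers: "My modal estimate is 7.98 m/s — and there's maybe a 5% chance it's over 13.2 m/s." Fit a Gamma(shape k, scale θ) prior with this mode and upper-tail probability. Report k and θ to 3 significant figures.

Gamma(k,θ) with k>1 has mode (k−1)θ, so θ = 7.98/(k−1).
Need P(X < 13.2) = 0.95 with θ tied to k this way. Start at k = 2, θ = 7.98: P(X<13.2) ≈ 0.492.
Too low — raise k to concentrate. Iterating converges to k ≈ 12.
Then θ = 7.98/(12−1) ≈ 0.724.

k ≈ 12, θ ≈ 0.724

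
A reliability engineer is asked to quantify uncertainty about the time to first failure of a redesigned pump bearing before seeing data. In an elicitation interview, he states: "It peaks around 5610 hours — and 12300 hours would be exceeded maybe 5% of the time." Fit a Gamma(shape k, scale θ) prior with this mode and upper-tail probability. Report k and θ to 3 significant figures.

Gamma(k,θ) with k>1 has mode (k−1)θ, so θ = 5610/(k−1).
Need P(X < 12300) = 0.95 with θ tied to k this way. Start at k = 2, θ = 5610: P(X<12300) ≈ 0.644.
Too low — raise k to concentrate. Iterating converges to k ≈ 5.47.
Then θ = 5610/(5.47−1) ≈ 1260.

k ≈ 5.47, θ ≈ 1260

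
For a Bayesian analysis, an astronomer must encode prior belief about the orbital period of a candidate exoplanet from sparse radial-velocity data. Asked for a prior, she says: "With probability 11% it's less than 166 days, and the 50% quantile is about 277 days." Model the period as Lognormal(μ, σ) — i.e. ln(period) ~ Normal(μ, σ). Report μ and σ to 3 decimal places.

μ ≈ 5.624, σ ≈ 0.417

If T ~ Lognormal(μ,σ) then ln T ~ Normal(μ,σ), so the p-quantile of ln T is μ + z_p·σ.
ln(166) = 5.112 and ln(277) = 5.624; z_{0.11} = -1.227, z_{0.5} = 0.
σ = (5.624 − 5.112)/(0 − (-1.227)) = 0.417.
μ = 5.112 − (-1.227)·0.417 = 5.624.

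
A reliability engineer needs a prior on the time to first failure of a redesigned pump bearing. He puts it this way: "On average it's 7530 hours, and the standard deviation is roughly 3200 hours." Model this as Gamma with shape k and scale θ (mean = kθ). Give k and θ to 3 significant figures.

For Gamma(k, scale θ): mean = kθ, variance = kθ², so CV = 1/√k.
CV = SD/mean = 3200/7530 = 0.425, hence k = 1/CV² = 5.54.
Then θ = mean/k = 7530/5.54 = 1360.

k ≈ 5.54, θ ≈ 1360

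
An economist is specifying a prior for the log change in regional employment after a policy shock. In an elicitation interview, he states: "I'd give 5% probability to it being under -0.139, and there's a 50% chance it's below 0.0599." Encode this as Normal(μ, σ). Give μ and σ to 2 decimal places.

For Normal(μ,σ), the p-quantile is μ + z_p·σ. Here z_{0.05} = -1.645, z_{0.5} = 0.
So -0.139 = μ − 1.645σ and 0.0599 = μ + 0σ.
Subtracting: σ = (0.0599 − -0.139)/(0 − (-1.645)) = 0.12.
Then μ = -0.139 − (-1.645)·0.12 = 0.06.

μ = 0.06, σ = 0.12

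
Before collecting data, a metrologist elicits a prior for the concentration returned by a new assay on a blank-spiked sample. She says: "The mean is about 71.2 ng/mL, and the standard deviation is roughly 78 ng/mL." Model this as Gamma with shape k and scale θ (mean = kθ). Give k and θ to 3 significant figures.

k ≈ 0.833, θ ≈ 85.4

For Gamma(k, scale θ): mean = kθ, variance = kθ², so CV = 1/√k.
CV = SD/mean = 78/71.2 = 1.096, hence k = 1/CV² = 0.833.
Then θ = mean/k = 71.2/0.833 = 85.4.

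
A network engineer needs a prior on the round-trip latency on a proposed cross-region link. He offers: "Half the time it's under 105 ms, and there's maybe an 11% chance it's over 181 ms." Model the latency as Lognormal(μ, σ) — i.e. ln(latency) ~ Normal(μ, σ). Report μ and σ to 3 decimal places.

If T ~ Lognormal(μ,σ) then ln T ~ Normal(μ,σ), so the p-quantile of ln T is μ + z_p·σ.
ln(105) = 4.654 and ln(181) = 5.198; z_{0.5} = 0, z_{0.89} = 1.227.
σ = (5.198 − 4.654)/(1.227 − (0)) = 0.444.
μ = 4.654 − (0)·0.444 = 4.654.

μ ≈ 4.654, σ ≈ 0.444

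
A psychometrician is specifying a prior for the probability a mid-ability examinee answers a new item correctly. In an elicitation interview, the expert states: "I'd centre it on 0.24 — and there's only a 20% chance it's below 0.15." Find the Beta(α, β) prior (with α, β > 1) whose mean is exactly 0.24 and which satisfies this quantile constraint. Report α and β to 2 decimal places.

α ≈ 3.97, β ≈ 12.58

With mean 0.24 fixed, write α = 0.24s, β = 0.76s where s = α+β.
Need P(θ < 0.15) = 0.2 under Beta(0.24s, 0.76s). Normal approximation: (q−m)/√(m(1−m)/s) ≈ z_{0.2} = -0.842, so s ≈ 0.24·0.76·(-0.842)²/(0.15−0.24)² = 16.0.
At s = 16.0: P(θ<0.15) ≈ 0.206. Adjusting to match 0.2 gives s ≈ 16.56.
So α = 0.24·16.56 ≈ 3.97, β = 0.76·16.56 ≈ 12.58.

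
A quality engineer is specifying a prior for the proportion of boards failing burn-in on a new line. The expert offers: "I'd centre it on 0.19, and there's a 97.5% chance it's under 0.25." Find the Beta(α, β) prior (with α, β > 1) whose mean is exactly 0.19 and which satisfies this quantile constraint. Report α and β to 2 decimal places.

α ≈ 34.50, β ≈ 147.08

With mean 0.19 fixed, write α = 0.19s, β = 0.81s where s = α+β.
Need P(θ < 0.25) = 0.975 under Beta(0.19s, 0.81s). Normal approximation: (q−m)/√(m(1−m)/s) ≈ z_{0.975} = 1.96, so s ≈ 0.19·0.81·(1.96)²/(0.25−0.19)² = 164.2.
At s = 164.2: P(θ<0.25) ≈ 0.969. Adjusting to match 0.975 gives s ≈ 181.59.
So α = 0.19·181.59 ≈ 34.50, β = 0.81·181.59 ≈ 147.08.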